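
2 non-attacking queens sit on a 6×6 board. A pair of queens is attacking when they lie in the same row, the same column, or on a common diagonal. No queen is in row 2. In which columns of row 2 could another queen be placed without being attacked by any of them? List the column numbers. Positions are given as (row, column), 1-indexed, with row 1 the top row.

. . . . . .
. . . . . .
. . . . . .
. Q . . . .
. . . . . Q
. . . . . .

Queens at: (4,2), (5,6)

columns 1, 5

(4,2) attacks row 2 at column 2 and diagonals 4.
(5,6) attacks row 2 at column 6 and diagonals 3.
Attacked columns: {2, 3, 4, 6}. Safe: {1, 5}.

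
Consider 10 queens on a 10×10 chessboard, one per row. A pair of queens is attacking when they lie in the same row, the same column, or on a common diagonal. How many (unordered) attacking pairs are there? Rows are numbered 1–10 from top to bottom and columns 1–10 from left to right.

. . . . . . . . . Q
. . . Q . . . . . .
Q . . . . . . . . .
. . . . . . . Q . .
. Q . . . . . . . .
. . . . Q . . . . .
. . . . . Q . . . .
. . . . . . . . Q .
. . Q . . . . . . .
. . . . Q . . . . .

Same column: (6,5)–(10,5) (column 5).
Same diagonal: (1,10)–(6,5) (|1−6| = |10−5| = 5); (4,8)–(9,3) (|4−9| = |8−3| = 5); (6,5)–(7,6) (|6−7| = |5−6| = 1).
Total attacking pairs: 4.

4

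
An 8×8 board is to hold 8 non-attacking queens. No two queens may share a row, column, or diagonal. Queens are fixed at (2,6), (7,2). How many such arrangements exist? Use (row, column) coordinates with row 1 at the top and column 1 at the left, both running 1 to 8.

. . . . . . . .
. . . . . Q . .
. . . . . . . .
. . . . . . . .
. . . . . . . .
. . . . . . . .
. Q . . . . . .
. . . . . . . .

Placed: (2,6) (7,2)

2

Branch on row 1: col 1 → 1; col 3 → 1; col 4 → 0.
Sum: 1 + 1 + 0 = 2.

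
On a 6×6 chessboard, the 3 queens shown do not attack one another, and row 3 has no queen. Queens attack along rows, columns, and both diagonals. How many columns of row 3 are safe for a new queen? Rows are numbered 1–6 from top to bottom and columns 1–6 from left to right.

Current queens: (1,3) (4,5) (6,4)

(1,3) attacks row 3 at column 3 and diagonals 1, 5.
(4,5) attacks row 3 at column 5 and diagonals 4, 6.
(6,4) attacks row 3 at column 4 and diagonals 1.
Attacked columns: {1, 3, 4, 5, 6}. Safe: {2}.

1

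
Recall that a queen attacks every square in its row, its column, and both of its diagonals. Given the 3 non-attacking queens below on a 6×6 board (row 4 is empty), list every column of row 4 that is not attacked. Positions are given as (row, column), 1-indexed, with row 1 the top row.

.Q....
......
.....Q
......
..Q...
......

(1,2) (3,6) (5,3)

(1,2) attacks row 4 at column 2 and diagonals 5.
(3,6) attacks row 4 at column 6 and diagonals 5.
(5,3) attacks row 4 at column 3 and diagonals 2, 4.
Attacked columns: {2, 3, 4, 5, 6}. Safe: {1}.

columns 1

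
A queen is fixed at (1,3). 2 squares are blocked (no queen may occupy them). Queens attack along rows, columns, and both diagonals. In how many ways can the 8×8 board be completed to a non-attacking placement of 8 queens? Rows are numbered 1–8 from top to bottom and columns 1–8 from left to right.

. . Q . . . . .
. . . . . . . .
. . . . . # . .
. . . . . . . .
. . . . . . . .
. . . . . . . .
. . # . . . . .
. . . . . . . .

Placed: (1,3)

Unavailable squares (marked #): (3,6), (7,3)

16

Branch on row 2: col 1 → 1; col 5 → 4; col 6 → 8; col 7 → 2; col 8 → 1.
Sum: 1 + 4 + 8 + 2 + 1 = 16.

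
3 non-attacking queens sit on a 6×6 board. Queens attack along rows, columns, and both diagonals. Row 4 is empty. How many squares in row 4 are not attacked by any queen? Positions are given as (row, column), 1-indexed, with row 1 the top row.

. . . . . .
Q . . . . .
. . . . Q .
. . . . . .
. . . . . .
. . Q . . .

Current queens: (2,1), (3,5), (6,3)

(2,1) attacks row 4 at column 1 and diagonals 3.
(3,5) attacks row 4 at column 5 and diagonals 4, 6.
(6,3) attacks row 4 at column 3 and diagonals 1, 5.
Attacked columns: {1, 3, 4, 5, 6}. Safe: {2}.

1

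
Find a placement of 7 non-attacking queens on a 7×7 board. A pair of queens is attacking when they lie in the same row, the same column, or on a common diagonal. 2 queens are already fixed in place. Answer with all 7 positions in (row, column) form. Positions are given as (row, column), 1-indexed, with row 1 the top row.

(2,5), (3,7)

(1,3) (2,5) (3,7) (4,2) (5,4) (6,6) (7,1)

Row 1: attacked by (2,5)→{4,5,6}; (3,7)→{5,7}. Safe: 1, 2, 3. Place at column 3.
Row 4: attacked by (1,3)→{3,6}; (2,5)→{3,5,7}; (3,7)→{6,7}. Safe: 1, 2, 4. Place at column 2.
Row 5: attacked by (1,3)→{3,7}; (2,5)→{2,5}; (3,7)→{5,7}; (4,2)→{1,2,3}. Safe: 4, 6. Place at column 4.
Row 6: attacked by (1,3)→{3}; (2,5)→{1,5}; (3,7)→{4,7}; (4,2)→{2,4}; (5,4)→{3,4,5}. Safe: 6. Place at column 6.
Row 7: attacked by (1,3)→{3}; (2,5)→{5}; (3,7)→{3,7}; (4,2)→{2,5}; (5,4)→{2,4,6}; (6,6)→{5,6,7}. Safe: 1. Place at column 1.
Columns [3, 5, 7, 2, 4, 6, 1], r−c [-2, -3, -4, 2, 1, 0, 6], r+c [4, 7, 10, 6, 9, 12, 8] are all distinct, so no two queens attack.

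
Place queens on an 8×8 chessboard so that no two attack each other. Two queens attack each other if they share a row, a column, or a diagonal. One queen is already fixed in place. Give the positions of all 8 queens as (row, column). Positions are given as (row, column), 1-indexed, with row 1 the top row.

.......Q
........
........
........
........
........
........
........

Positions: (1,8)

(1,8) (2,2) (3,5) (4,3) (5,1) (6,7) (7,4) (8,6)

Row 2: attacked by (1,8)→{7,8}. Safe: 1, 2, 3, 4, 5, 6. Place at column 2.
Row 3: attacked by (1,8)→{6,8}; (2,2)→{1,2,3}. Safe: 4, 5, 7. Place at column 5.
Row 4: attacked by (1,8)→{5,8}; (2,2)→{2,4}; (3,5)→{4,5,6}. Safe: 1, 3, 7. Place at column 3.
Row 5: attacked by (1,8)→{4,8}; (2,2)→{2,5}; (3,5)→{3,5,7}; (4,3)→{2,3,4}. Safe: 1, 6. Place at column 1.
Row 6: attacked by (1,8)→{3,8}; (2,2)→{2,6}; (3,5)→{2,5,8}; (4,3)→{1,3,5}; (5,1)→{1,2}. Safe: 4, 7. Place at column 7.
Row 7: attacked by (1,8)→{2,8}; (2,2)→{2,7}; (3,5)→{1,5}; (4,3)→{3,6}; (5,1)→{1,3}; (6,7)→{6,7,8}. Safe: 4. Place at column 4.
Row 8: attacked by (1,8)→{1,8}; (2,2)→{2,8}; (3,5)→{5}; (4,3)→{3,7}; (5,1)→{1,4}; (6,7)→{5,7}; (7,4)→{3,4,5}. Safe: 6. Place at column 6.
Columns [8, 2, 5, 3, 1, 7, 4, 6], r−c [-7, 0, -2, 1, 4, -1, 3, 2], r+c [9, 4, 8, 7, 6, 13, 11, 14] are all distinct, so no two queens attack.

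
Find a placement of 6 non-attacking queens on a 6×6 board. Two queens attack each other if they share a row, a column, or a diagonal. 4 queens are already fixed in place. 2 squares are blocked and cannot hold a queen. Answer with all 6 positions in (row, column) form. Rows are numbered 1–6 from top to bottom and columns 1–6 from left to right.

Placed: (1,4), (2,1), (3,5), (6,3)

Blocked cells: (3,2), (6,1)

(1,4) (2,1) (3,5) (4,2) (5,6) (6,3)

Row 4: attacked by (1,4)→{1,4}; (2,1)→{1,3}; (3,5)→{4,5,6}; (6,3)→{1,3,5}. Safe: 2. Place at column 2.
Row 5: attacked by (1,4)→{4}; (2,1)→{1,4}; (3,5)→{3,5}; (4,2)→{1,2,3}; (6,3)→{2,3,4}. Safe: 6. Place at column 6.
Columns [4, 1, 5, 2, 6, 3], r−c [-3, 1, -2, 2, -1, 3], r+c [5, 3, 8, 6, 11, 9] are all distinct, so no two queens attack.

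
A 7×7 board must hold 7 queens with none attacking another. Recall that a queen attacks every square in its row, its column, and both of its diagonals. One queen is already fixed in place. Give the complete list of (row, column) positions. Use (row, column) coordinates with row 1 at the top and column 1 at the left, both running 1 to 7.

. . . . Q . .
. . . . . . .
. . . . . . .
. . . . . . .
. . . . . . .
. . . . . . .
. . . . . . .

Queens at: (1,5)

(1,5) (2,2) (3,6) (4,3) (5,7) (6,4) (7,1)

Row 2: attacked by (1,5)→{4,5,6}. Safe: 1, 2, 3, 7. Place at column 2.
Row 3: attacked by (1,5)→{3,5,7}; (2,2)→{1,2,3}. Safe: 4, 6. Place at column 6.
Row 4: attacked by (1,5)→{2,5}; (2,2)→{2,4}; (3,6)→{5,6,7}. Safe: 1, 3. Place at column 3.
Row 5: attacked by (1,5)→{1,5}; (2,2)→{2,5}; (3,6)→{4,6}; (4,3)→{2,3,4}. Safe: 7. Place at column 7.
Row 6: attacked by (1,5)→{5}; (2,2)→{2,6}; (3,6)→{3,6}; (4,3)→{1,3,5}; (5,7)→{6,7}. Safe: 4. Place at column 4.
Row 7: attacked by (1,5)→{5}; (2,2)→{2,7}; (3,6)→{2,6}; (4,3)→{3,6}; (5,7)→{5,7}; (6,4)→{3,4,5}. Safe: 1. Place at column 1.
Columns [5, 2, 6, 3, 7, 4, 1], r−c [-4, 0, -3, 1, -2, 2, 6], r+c [6, 4, 9, 7, 12, 10, 8] are all distinct, so no two queens attack.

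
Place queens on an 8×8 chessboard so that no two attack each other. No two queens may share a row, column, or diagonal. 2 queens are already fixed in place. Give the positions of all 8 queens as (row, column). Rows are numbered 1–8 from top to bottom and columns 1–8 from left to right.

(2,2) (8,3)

Row 1: attacked by (2,2)→{1,2,3}; (8,3)→{3}. Safe: 4, 5, 6, 7, 8. Place at column 6.
Row 3: attacked by (1,6)→{4,6,8}; (2,2)→{1,2,3}; (8,3)→{3,8}. Safe: 5, 7. Place at column 7.
Row 4: attacked by (1,6)→{3,6}; (2,2)→{2,4}; (3,7)→{6,7,8}; (8,3)→{3,7}. Safe: 1, 5. Place at column 1.
Row 5: attacked by (1,6)→{2,6}; (2,2)→{2,5}; (3,7)→{5,7}; (4,1)→{1,2}; (8,3)→{3,6}. Safe: 4, 8. Place at column 4.
Row 6: attacked by (1,6)→{1,6}; (2,2)→{2,6}; (3,7)→{4,7}; (4,1)→{1,3}; (5,4)→{3,4,5}; (8,3)→{1,3,5}. Safe: 8. Place at column 8.
Row 7: attacked by (1,6)→{6}; (2,2)→{2,7}; (3,7)→{3,7}; (4,1)→{1,4}; (5,4)→{2,4,6}; (6,8)→{7,8}; (8,3)→{2,3,4}. Safe: 5. Place at column 5.
Columns [6, 2, 7, 1, 4, 8, 5, 3], r−c [-5, 0, -4, 3, 1, -2, 2, 5], r+c [7, 4, 10, 5, 9, 14, 12, 11] are all distinct, so no two queens attack.

(1,6) (2,2) (3,7) (4,1) (5,4) (6,8) (7,5) (8,3)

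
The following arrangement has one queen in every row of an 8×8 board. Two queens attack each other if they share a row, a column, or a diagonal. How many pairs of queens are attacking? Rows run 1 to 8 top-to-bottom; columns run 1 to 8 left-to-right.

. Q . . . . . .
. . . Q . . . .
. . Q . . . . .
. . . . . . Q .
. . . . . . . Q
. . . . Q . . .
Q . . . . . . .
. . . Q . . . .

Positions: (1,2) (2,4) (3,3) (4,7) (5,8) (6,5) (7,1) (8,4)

4

Same column: (2,4)–(8,4) (column 4).
Same diagonal: (2,4)–(3,3) (|2−3| = |4−3| = 1); (4,7)–(5,8) (|4−5| = |7−8| = 1); (4,7)–(6,5) (|4−6| = |7−5| = 2).
Total attacking pairs: 4.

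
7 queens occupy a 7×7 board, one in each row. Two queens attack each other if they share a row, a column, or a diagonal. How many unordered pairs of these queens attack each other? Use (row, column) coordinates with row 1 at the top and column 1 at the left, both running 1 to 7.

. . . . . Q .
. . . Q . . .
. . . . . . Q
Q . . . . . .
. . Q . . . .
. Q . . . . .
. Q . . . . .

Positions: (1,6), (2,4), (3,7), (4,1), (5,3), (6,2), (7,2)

Same column: (6,2)–(7,2) (column 2).
Same diagonal: (5,3)–(6,2) (|5−6| = |3−2| = 1).
Total attacking pairs: 2.

2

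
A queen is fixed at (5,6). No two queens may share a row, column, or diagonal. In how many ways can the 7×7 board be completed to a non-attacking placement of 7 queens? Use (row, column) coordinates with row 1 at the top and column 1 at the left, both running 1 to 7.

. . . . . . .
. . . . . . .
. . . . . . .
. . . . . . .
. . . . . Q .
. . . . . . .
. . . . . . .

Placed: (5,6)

6

Branch on row 1: col 1 → 1; col 3 → 1; col 4 → 2; col 5 → 1; col 7 → 1.
Sum: 1 + 1 + 2 + 1 + 1 = 6.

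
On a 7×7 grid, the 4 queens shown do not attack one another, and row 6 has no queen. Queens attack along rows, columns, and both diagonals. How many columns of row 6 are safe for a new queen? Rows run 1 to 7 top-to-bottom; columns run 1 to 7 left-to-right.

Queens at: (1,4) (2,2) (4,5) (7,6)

1

(1,4) attacks row 6 at column 4.
(2,2) attacks row 6 at column 2 and diagonals 6.
(4,5) attacks row 6 at column 5 and diagonals 3, 7.
(7,6) attacks row 6 at column 6 and diagonals 5, 7.
Attacked columns: {2, 3, 4, 5, 6, 7}. Safe: {1}.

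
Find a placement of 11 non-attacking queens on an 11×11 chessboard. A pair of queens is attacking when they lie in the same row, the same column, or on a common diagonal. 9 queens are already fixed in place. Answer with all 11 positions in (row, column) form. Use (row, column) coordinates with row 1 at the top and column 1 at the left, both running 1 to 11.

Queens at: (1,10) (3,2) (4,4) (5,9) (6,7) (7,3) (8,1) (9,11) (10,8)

(1,10) (2,5) (3,2) (4,4) (5,9) (6,7) (7,3) (8,1) (9,11) (10,8) (11,6)

Row 2: attacked by (1,10)→{9,10,11}; (3,2)→{1,2,3}; (4,4)→{2,4,6}; (5,9)→{6,9}; (6,7)→{3,7,11}; (7,3)→{3,8}; (8,1)→{1,7}; (9,11)→{4,11}; (10,8)→{8}. Safe: 5. Place at column 5.
Row 11: attacked by (1,10)→{10}; (2,5)→{5}; (3,2)→{2,10}; (4,4)→{4,11}; (5,9)→{3,9}; (6,7)→{2,7}; (7,3)→{3,7}; (8,1)→{1,4}; (9,11)→{9,11}; (10,8)→{7,8,9}. Safe: 6. Place at column 6.
Columns [10, 5, 2, 4, 9, 7, 3, 1, 11, 8, 6], r−c [-9, -3, 1, 0, -4, -1, 4, 7, -2, 2, 5], r+c [11, 7, 5, 8, 14, 13, 10, 9, 20, 18, 17] are all distinct, so no two queens attack.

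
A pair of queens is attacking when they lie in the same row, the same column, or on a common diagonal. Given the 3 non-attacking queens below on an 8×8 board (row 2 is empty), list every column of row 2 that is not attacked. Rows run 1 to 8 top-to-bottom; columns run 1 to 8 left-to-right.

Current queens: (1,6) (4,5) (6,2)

columns 1, 4, 8

(1,6) attacks row 2 at column 6 and diagonals 5, 7.
(4,5) attacks row 2 at column 5 and diagonals 3, 7.
(6,2) attacks row 2 at column 2 and diagonals 6.
Attacked columns: {2, 3, 5, 6, 7}. Safe: {1, 4, 8}.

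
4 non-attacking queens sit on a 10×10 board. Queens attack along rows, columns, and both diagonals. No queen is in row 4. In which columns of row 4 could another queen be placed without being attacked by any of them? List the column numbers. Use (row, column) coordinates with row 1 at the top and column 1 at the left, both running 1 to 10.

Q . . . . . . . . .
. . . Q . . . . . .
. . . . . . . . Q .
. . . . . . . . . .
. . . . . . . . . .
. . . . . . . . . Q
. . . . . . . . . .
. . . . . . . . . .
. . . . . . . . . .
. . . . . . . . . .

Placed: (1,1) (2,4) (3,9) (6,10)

(1,1) attacks row 4 at column 1 and diagonals 4.
(2,4) attacks row 4 at column 4 and diagonals 2, 6.
(3,9) attacks row 4 at column 9 and diagonals 8, 10.
(6,10) attacks row 4 at column 10 and diagonals 8.
Attacked columns: {1, 2, 4, 6, 8, 9, 10}. Safe: {3, 5, 7}.

columns 3, 5, 7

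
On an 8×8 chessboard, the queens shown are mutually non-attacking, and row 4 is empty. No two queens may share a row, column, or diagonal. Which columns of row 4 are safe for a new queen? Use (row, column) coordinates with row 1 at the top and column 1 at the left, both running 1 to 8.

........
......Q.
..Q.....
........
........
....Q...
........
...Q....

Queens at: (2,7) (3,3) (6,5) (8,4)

(2,7) attacks row 4 at column 7 and diagonals 5.
(3,3) attacks row 4 at column 3 and diagonals 2, 4.
(6,5) attacks row 4 at column 5 and diagonals 3, 7.
(8,4) attacks row 4 at column 4 and diagonals 8.
Attacked columns: {2, 3, 4, 5, 7, 8}. Safe: {1, 6}.

columns 1, 6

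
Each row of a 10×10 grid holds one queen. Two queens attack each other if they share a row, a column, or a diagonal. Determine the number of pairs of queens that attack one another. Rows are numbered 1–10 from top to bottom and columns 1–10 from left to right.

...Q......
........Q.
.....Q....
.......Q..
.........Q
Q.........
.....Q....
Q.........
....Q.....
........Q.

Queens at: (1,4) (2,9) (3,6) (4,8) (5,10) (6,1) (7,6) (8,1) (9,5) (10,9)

6

Same column: (2,9)–(10,9) (column 9); (3,6)–(7,6) (column 6); (6,1)–(8,1) (column 1).
Same diagonal: (1,4)–(3,6) (|1−3| = |4−6| = 2); (3,6)–(8,1) (|3−8| = |6−1| = 5); (7,6)–(10,9) (|7−10| = |6−9| = 3).
Total attacking pairs: 6.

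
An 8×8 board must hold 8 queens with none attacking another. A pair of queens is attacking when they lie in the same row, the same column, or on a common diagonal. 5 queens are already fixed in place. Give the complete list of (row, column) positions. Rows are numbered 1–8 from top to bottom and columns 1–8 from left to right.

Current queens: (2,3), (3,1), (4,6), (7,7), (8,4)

(1,8) (2,3) (3,1) (4,6) (5,2) (6,5) (7,7) (8,4)

Row 1: attacked by (2,3)→{2,3,4}; (3,1)→{1,3}; (4,6)→{3,6}; (7,7)→{1,7}; (8,4)→{4}. Safe: 5, 8. Place at column 8.
Row 5: attacked by (1,8)→{4,8}; (2,3)→{3,6}; (3,1)→{1,3}; (4,6)→{5,6,7}; (7,7)→{5,7}; (8,4)→{1,4,7}. Safe: 2. Place at column 2.
Row 6: attacked by (1,8)→{3,8}; (2,3)→{3,7}; (3,1)→{1,4}; (4,6)→{4,6,8}; (5,2)→{1,2,3}; (7,7)→{6,7,8}; (8,4)→{2,4,6}. Safe: 5. Place at column 5.
Columns [8, 3, 1, 6, 2, 5, 7, 4], r−c [-7, -1, 2, -2, 3, 1, 0, 4], r+c [9, 5, 4, 10, 7, 11, 14, 12] are all distinct, so no two queens attack.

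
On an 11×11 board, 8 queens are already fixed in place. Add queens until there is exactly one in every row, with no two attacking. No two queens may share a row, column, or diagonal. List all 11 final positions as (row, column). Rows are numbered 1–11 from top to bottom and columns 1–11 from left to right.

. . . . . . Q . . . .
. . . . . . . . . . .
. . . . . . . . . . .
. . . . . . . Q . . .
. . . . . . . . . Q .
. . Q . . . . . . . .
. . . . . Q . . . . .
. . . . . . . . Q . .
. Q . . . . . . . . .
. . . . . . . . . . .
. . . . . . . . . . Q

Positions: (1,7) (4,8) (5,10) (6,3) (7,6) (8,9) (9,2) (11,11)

(1,7) (2,5) (3,1) (4,8) (5,10) (6,3) (7,6) (8,9) (9,2) (10,4) (11,11)

Row 2: attacked by (1,7)→{6,7,8}; (4,8)→{6,8,10}; (5,10)→{7,10}; (6,3)→{3,7}; (7,6)→{1,6,11}; (8,9)→{3,9}; (9,2)→{2,9}; (11,11)→{2,11}. Safe: 4, 5. Place at column 5.
Row 3: attacked by (1,7)→{5,7,9}; (2,5)→{4,5,6}; (4,8)→{7,8,9}; (5,10)→{8,10}; (6,3)→{3,6}; (7,6)→{2,6,10}; (8,9)→{4,9}; (9,2)→{2,8}; (11,11)→{3,11}. Safe: 1. Place at column 1.
Row 10: attacked by (1,7)→{7}; (2,5)→{5}; (3,1)→{1,8}; (4,8)→{2,8}; (5,10)→{5,10}; (6,3)→{3,7}; (7,6)→{3,6,9}; (8,9)→{7,9,11}; (9,2)→{1,2,3}; (11,11)→{10,11}. Safe: 4. Place at column 4.
Columns [7, 5, 1, 8, 10, 3, 6, 9, 2, 4, 11], r−c [-6, -3, 2, -4, -5, 3, 1, -1, 7, 6, 0], r+c [8, 7, 4, 12, 15, 9, 13, 17, 11, 14, 22] are all distinct, so no two queens attack.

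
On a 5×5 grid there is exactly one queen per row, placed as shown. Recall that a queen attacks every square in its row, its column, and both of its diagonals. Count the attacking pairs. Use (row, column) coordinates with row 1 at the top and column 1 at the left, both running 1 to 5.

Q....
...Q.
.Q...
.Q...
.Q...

4

Same column: (3,2)–(4,2) (column 2); (3,2)–(5,2) (column 2); (4,2)–(5,2) (column 2).
Same diagonal: (2,4)–(4,2) (|2−4| = |4−2| = 2).
Total attacking pairs: 4.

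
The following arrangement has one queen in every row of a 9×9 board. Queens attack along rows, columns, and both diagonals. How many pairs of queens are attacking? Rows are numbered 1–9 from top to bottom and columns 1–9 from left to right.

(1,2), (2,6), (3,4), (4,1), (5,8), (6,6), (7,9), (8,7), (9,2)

3

Same column: (1,2)–(9,2) (column 2); (2,6)–(6,6) (column 6).
Same diagonal: (1,2)–(3,4) (|1−3| = |2−4| = 2).
Total attacking pairs: 3.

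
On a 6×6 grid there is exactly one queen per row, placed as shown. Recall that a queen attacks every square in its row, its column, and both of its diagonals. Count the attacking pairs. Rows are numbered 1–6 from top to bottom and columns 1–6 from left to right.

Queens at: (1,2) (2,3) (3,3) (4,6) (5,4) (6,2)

3

Same column: (1,2)–(6,2) (column 2); (2,3)–(3,3) (column 3).
Same diagonal: (1,2)–(2,3) (|1−2| = |2−3| = 1).
Total attacking pairs: 3.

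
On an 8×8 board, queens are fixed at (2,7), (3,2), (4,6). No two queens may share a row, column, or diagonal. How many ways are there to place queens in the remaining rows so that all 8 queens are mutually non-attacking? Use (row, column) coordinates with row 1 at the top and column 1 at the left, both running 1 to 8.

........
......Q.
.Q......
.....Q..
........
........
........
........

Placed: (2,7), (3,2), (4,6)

Branch on row 1: col 1 → 0; col 5 → 2.
Sum: 0 + 2 = 2.

2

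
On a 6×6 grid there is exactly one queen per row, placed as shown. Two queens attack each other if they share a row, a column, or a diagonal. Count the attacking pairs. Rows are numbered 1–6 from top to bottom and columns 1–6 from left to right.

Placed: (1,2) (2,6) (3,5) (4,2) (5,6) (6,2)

Same column: (1,2)–(4,2) (column 2); (1,2)–(6,2) (column 2); (2,6)–(5,6) (column 6); (4,2)–(6,2) (column 2).
Same diagonal: (1,2)–(5,6) (|1−5| = |2−6| = 4); (2,6)–(3,5) (|2−3| = |6−5| = 1); (2,6)–(6,2) (|2−6| = |6−2| = 4); (3,5)–(6,2) (|3−6| = |5−2| = 3).
Total attacking pairs: 8.

8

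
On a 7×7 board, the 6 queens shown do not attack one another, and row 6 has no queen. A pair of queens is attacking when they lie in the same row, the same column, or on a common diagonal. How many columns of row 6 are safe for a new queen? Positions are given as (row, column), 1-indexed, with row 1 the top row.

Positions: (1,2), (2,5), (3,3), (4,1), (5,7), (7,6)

(1,2) attacks row 6 at column 2 and diagonals 7.
(2,5) attacks row 6 at column 5 and diagonals 1.
(3,3) attacks row 6 at column 3 and diagonals 6.
(4,1) attacks row 6 at column 1 and diagonals 3.
(5,7) attacks row 6 at column 7 and diagonals 6.
(7,6) attacks row 6 at column 6 and diagonals 5, 7.
Attacked columns: {1, 2, 3, 5, 6, 7}. Safe: {4}.

1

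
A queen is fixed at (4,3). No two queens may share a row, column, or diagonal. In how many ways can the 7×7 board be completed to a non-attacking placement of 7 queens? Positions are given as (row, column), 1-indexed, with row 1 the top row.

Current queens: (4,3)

Branch on row 1: col 1 → 1; col 2 → 1; col 4 → 1; col 5 → 1; col 7 → 0.
Sum: 1 + 1 + 1 + 1 + 0 = 4.

4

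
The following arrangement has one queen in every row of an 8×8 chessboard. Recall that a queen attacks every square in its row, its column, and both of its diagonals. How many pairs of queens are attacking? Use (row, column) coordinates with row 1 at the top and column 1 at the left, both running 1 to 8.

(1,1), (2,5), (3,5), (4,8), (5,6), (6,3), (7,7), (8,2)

2

Same column: (2,5)–(3,5) (column 5).
Same diagonal: (1,1)–(7,7) (|1−7| = |1−7| = 6).
Total attacking pairs: 2.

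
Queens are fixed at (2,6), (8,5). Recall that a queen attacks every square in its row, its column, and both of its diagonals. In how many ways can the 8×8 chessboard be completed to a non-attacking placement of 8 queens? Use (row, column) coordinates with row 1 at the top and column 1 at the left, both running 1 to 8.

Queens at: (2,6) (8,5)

6

Branch on row 1: col 1 → 1; col 2 → 2; col 3 → 2; col 4 → 1; col 8 → 0.
Sum: 1 + 2 + 2 + 1 + 0 = 6.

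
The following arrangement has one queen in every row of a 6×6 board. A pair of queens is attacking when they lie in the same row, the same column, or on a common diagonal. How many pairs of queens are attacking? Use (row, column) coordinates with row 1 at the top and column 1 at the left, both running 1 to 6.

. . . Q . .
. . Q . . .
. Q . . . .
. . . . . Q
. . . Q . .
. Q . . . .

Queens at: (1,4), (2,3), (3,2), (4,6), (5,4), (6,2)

6

Same column: (1,4)–(5,4) (column 4); (3,2)–(6,2) (column 2).
Same diagonal: (1,4)–(2,3) (|1−2| = |4−3| = 1); (1,4)–(3,2) (|1−3| = |4−2| = 2); (2,3)–(3,2) (|2−3| = |3−2| = 1); (3,2)–(5,4) (|3−5| = |2−4| = 2).
Total attacking pairs: 6.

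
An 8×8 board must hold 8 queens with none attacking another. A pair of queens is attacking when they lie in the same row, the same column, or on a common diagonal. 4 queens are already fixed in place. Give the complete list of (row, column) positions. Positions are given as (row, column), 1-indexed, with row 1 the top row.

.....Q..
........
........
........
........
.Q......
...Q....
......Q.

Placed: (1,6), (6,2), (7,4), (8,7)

(1,6) (2,3) (3,1) (4,8) (5,5) (6,2) (7,4) (8,7)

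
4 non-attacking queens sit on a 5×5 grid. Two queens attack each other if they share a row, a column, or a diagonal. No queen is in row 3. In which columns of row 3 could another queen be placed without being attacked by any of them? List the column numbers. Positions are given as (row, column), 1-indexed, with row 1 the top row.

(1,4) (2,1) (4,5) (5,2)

(1,4) attacks row 3 at column 4 and diagonals 2.
(2,1) attacks row 3 at column 1 and diagonals 2.
(4,5) attacks row 3 at column 5 and diagonals 4.
(5,2) attacks row 3 at column 2 and diagonals 4.
Attacked columns: {1, 2, 4, 5}. Safe: {3}.

columns 3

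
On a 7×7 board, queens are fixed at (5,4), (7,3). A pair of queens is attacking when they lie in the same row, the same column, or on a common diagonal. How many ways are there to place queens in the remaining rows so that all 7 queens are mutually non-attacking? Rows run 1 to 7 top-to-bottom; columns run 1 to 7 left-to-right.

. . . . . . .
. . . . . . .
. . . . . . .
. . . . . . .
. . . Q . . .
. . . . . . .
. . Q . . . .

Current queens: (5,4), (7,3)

Branch on row 1: col 1 → 0; col 2 → 0; col 5 → 0; col 6 → 1; col 7 → 0.
Sum: 0 + 0 + 0 + 1 + 0 = 1.

1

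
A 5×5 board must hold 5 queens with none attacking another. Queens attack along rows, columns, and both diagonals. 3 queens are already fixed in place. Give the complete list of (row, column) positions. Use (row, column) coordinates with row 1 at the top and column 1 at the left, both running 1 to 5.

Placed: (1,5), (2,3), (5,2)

Row 3: attacked by (1,5)→{3,5}; (2,3)→{2,3,4}; (5,2)→{2,4}. Safe: 1. Place at column 1.
Row 4: attacked by (1,5)→{2,5}; (2,3)→{1,3,5}; (3,1)→{1,2}; (5,2)→{1,2,3}. Safe: 4. Place at column 4.
Columns [5, 3, 1, 4, 2], r−c [-4, -1, 2, 0, 3], r+c [6, 5, 4, 8, 7] are all distinct, so no two queens attack.

(1,5) (2,3) (3,1) (4,4) (5,2)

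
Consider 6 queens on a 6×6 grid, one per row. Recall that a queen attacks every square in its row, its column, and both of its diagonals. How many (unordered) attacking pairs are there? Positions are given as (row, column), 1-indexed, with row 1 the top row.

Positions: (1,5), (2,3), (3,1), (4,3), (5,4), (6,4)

Same column: (2,3)–(4,3) (column 3); (5,4)–(6,4) (column 4).
Same diagonal: (3,1)–(6,4) (|3−6| = |1−4| = 3); (4,3)–(5,4) (|4−5| = |3−4| = 1).
Total attacking pairs: 4.

4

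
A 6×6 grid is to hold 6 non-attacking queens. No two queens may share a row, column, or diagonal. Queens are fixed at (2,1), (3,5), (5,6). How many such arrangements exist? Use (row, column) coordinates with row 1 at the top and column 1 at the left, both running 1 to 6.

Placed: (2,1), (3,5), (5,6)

1

Branch on row 1: col 4 → 1.
Sum: 1 = 1.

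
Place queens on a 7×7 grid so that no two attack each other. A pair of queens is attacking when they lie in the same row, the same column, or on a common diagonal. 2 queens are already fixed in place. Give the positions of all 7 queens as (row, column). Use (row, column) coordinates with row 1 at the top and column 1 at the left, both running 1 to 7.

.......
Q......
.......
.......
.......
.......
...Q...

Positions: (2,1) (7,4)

Row 1: attacked by (2,1)→{1,2}; (7,4)→{4}. Safe: 3, 5, 6, 7. Place at column 6.
Row 3: attacked by (1,6)→{4,6}; (2,1)→{1,2}; (7,4)→{4}. Safe: 3, 5, 7. Place at column 3.
Row 4: attacked by (1,6)→{3,6}; (2,1)→{1,3}; (3,3)→{2,3,4}; (7,4)→{1,4,7}. Safe: 5. Place at column 5.
Row 5: attacked by (1,6)→{2,6}; (2,1)→{1,4}; (3,3)→{1,3,5}; (4,5)→{4,5,6}; (7,4)→{2,4,6}. Safe: 7. Place at column 7.
Row 6: attacked by (1,6)→{1,6}; (2,1)→{1,5}; (3,3)→{3,6}; (4,5)→{3,5,7}; (5,7)→{6,7}; (7,4)→{3,4,5}. Safe: 2. Place at column 2.
Columns [6, 1, 3, 5, 7, 2, 4], r−c [-5, 1, 0, -1, -2, 4, 3], r+c [7, 3, 6, 9, 12, 8, 11] are all distinct, so no two queens attack.

(1,6) (2,1) (3,3) (4,5) (5,7) (6,2) (7,4)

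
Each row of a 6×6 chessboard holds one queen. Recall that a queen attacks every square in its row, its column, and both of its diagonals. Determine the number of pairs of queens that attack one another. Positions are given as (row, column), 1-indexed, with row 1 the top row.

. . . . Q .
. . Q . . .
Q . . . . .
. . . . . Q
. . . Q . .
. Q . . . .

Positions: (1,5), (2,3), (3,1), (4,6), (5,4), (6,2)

0

All columns are distinct and no two queens satisfy |Δrow| = |Δcol|, so no pair attacks.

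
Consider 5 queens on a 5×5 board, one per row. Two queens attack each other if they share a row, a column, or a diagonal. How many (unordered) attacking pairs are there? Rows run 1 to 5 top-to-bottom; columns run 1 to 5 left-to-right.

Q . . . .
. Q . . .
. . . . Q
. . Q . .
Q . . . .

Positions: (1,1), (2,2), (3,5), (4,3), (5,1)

2

Same column: (1,1)–(5,1) (column 1).
Same diagonal: (1,1)–(2,2) (|1−2| = |1−2| = 1).
Total attacking pairs: 2.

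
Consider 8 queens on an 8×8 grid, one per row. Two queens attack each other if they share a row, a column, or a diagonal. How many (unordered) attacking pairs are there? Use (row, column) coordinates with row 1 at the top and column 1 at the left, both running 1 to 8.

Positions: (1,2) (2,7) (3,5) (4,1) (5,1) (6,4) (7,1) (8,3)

Same column: (4,1)–(5,1) (column 1); (4,1)–(7,1) (column 1); (5,1)–(7,1) (column 1).
Same diagonal: (3,5)–(7,1) (|3−7| = |5−1| = 4).
Total attacking pairs: 4.

4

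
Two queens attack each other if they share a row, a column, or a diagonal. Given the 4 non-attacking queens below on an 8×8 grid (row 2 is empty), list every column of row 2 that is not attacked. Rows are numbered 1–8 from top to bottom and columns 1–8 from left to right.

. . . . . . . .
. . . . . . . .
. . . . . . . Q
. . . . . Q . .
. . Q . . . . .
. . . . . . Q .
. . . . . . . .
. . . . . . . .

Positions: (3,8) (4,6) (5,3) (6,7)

(3,8) attacks row 2 at column 8 and diagonals 7.
(4,6) attacks row 2 at column 6 and diagonals 4, 8.
(5,3) attacks row 2 at column 3 and diagonals 6.
(6,7) attacks row 2 at column 7 and diagonals 3.
Attacked columns: {3, 4, 6, 7, 8}. Safe: {1, 2, 5}.

columns 1, 2, 5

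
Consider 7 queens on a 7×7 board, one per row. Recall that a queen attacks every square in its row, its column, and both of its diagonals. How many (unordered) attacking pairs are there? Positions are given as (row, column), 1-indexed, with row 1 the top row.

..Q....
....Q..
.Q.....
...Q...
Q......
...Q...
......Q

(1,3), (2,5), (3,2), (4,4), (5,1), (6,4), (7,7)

2

Same column: (4,4)–(6,4) (column 4).
Same diagonal: (4,4)–(7,7) (|4−7| = |4−7| = 3).
Total attacking pairs: 2.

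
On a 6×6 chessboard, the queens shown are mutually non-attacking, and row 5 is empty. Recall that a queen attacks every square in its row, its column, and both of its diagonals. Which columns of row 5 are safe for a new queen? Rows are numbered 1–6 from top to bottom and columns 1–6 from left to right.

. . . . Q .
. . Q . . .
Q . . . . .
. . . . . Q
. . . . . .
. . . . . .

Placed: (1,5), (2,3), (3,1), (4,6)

columns 2, 4

(1,5) attacks row 5 at column 5 and diagonals 1.
(2,3) attacks row 5 at column 3 and diagonals 6.
(3,1) attacks row 5 at column 1 and diagonals 3.
(4,6) attacks row 5 at column 6 and diagonals 5.
Attacked columns: {1, 3, 5, 6}. Safe: {2, 4}.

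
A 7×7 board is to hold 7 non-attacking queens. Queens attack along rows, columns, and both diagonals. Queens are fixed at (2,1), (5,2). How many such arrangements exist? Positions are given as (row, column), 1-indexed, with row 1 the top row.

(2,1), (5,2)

Branch on row 1: col 3 → 1; col 4 → 1; col 5 → 1; col 7 → 0.
Sum: 1 + 1 + 1 + 0 = 3.

3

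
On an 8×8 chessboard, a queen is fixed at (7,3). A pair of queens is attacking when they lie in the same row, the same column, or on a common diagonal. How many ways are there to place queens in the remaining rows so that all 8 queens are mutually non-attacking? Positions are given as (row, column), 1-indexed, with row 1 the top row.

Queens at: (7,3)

14

Branch on row 1: col 1 → 0; col 2 → 1; col 4 → 6; col 5 → 3; col 6 → 0; col 7 → 3; col 8 → 1.
Sum: 0 + 1 + 6 + 3 + 0 + 3 + 1 = 14.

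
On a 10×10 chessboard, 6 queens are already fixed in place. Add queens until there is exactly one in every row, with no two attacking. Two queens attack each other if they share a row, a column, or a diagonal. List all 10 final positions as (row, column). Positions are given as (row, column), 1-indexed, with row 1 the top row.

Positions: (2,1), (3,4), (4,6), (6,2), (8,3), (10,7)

(1,8) (2,1) (3,4) (4,6) (5,10) (6,2) (7,5) (8,3) (9,9) (10,7)

Row 1: attacked by (2,1)→{1,2}; (3,4)→{2,4,6}; (4,6)→{3,6,9}; (6,2)→{2,7}; (8,3)→{3,10}; (10,7)→{7}. Safe: 5, 8. Place at column 8.
Row 5: attacked by (1,8)→{4,8}; (2,1)→{1,4}; (3,4)→{2,4,6}; (4,6)→{5,6,7}; (6,2)→{1,2,3}; (8,3)→{3,6}; (10,7)→{2,7}. Safe: 9, 10. Place at column 10.
Row 7: attacked by (1,8)→{2,8}; (2,1)→{1,6}; (3,4)→{4,8}; (4,6)→{3,6,9}; (5,10)→{8,10}; (6,2)→{1,2,3}; (8,3)→{2,3,4}; (10,7)→{4,7,10}. Safe: 5. Place at column 5.
Row 9: attacked by (1,8)→{8}; (2,1)→{1,8}; (3,4)→{4,10}; (4,6)→{1,6}; (5,10)→{6,10}; (6,2)→{2,5}; (7,5)→{3,5,7}; (8,3)→{2,3,4}; (10,7)→{6,7,8}. Safe: 9. Place at column 9.
Columns [8, 1, 4, 6, 10, 2, 5, 3, 9, 7], r−c [-7, 1, -1, -2, -5, 4, 2, 5, 0, 3], r+c [9, 3, 7, 10, 15, 8, 12, 11, 18, 17] are all distinct, so no two queens attack.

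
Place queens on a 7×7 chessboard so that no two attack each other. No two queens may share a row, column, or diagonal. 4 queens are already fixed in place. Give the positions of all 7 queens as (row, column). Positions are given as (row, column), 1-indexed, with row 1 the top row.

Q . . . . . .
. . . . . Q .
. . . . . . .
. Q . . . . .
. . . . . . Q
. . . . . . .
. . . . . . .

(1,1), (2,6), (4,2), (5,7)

Row 3: attacked by (1,1)→{1,3}; (2,6)→{5,6,7}; (4,2)→{1,2,3}; (5,7)→{5,7}. Safe: 4. Place at column 4.
Row 6: attacked by (1,1)→{1,6}; (2,6)→{2,6}; (3,4)→{1,4,7}; (4,2)→{2,4}; (5,7)→{6,7}. Safe: 3, 5. Place at column 5.
Row 7: attacked by (1,1)→{1,7}; (2,6)→{1,6}; (3,4)→{4}; (4,2)→{2,5}; (5,7)→{5,7}; (6,5)→{4,5,6}. Safe: 3. Place at column 3.
Columns [1, 6, 4, 2, 7, 5, 3], r−c [0, -4, -1, 2, -2, 1, 4], r+c [2, 8, 7, 6, 12, 11, 10] are all distinct, so no two queens attack.

(1,1) (2,6) (3,4) (4,2) (5,7) (6,5) (7,3)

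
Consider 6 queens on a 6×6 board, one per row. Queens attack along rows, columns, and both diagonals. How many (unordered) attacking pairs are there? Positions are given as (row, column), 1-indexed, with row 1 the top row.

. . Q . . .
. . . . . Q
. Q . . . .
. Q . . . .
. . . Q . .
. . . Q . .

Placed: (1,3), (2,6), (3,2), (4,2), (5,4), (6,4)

4

Same column: (3,2)–(4,2) (column 2); (5,4)–(6,4) (column 4).
Same diagonal: (3,2)–(5,4) (|3−5| = |2−4| = 2); (4,2)–(6,4) (|4−6| = |2−4| = 2).
Total attacking pairs: 4.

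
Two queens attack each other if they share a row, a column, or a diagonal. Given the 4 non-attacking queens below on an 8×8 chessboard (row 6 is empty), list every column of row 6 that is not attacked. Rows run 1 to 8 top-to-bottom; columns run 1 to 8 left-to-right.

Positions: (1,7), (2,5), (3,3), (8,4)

columns 8

(1,7) attacks row 6 at column 7 and diagonals 2.
(2,5) attacks row 6 at column 5 and diagonals 1.
(3,3) attacks row 6 at column 3 and diagonals 6.
(8,4) attacks row 6 at column 4 and diagonals 2, 6.
Attacked columns: {1, 2, 3, 4, 5, 6, 7}. Safe: {8}.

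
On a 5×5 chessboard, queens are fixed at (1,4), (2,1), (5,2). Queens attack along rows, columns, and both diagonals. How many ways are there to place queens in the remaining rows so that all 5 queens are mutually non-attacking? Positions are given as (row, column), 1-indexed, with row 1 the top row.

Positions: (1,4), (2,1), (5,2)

Branch on row 3: col 3 → 1; col 5 → 0.
Sum: 1 + 0 = 1.

1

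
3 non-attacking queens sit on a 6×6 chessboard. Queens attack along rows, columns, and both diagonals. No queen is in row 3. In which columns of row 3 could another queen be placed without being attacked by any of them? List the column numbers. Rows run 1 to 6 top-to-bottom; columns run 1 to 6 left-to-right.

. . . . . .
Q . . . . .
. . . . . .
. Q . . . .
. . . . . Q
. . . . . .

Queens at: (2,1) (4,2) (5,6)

(2,1) attacks row 3 at column 1 and diagonals 2.
(4,2) attacks row 3 at column 2 and diagonals 1, 3.
(5,6) attacks row 3 at column 6 and diagonals 4.
Attacked columns: {1, 2, 3, 4, 6}. Safe: {5}.

columns 5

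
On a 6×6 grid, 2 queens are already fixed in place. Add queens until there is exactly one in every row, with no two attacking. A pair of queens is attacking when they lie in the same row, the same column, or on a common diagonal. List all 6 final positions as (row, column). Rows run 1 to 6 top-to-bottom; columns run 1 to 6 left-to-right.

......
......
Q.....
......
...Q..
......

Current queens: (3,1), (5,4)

Row 1: attacked by (3,1)→{1,3}; (5,4)→{4}. Safe: 2, 5, 6. Place at column 5.
Row 2: attacked by (1,5)→{4,5,6}; (3,1)→{1,2}; (5,4)→{1,4}. Safe: 3. Place at column 3.
Row 4: attacked by (1,5)→{2,5}; (2,3)→{1,3,5}; (3,1)→{1,2}; (5,4)→{3,4,5}. Safe: 6. Place at column 6.
Row 6: attacked by (1,5)→{5}; (2,3)→{3}; (3,1)→{1,4}; (4,6)→{4,6}; (5,4)→{3,4,5}. Safe: 2. Place at column 2.
Columns [5, 3, 1, 6, 4, 2], r−c [-4, -1, 2, -2, 1, 4], r+c [6, 5, 4, 10, 9, 8] are all distinct, so no two queens attack.

(1,5) (2,3) (3,1) (4,6) (5,4) (6,2)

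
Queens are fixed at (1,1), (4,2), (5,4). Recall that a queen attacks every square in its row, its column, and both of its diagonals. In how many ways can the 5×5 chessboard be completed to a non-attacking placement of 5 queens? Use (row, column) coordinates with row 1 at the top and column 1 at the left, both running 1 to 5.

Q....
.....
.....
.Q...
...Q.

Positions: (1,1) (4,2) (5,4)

Branch on row 2: col 3 → 1; col 5 → 0.
Sum: 1 + 0 = 1.

1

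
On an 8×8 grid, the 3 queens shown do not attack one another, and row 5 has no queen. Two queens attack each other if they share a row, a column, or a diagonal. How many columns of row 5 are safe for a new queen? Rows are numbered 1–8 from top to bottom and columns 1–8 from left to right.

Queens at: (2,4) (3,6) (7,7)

(2,4) attacks row 5 at column 4 and diagonals 1, 7.
(3,6) attacks row 5 at column 6 and diagonals 4, 8.
(7,7) attacks row 5 at column 7 and diagonals 5.
Attacked columns: {1, 4, 5, 6, 7, 8}. Safe: {2, 3}.

2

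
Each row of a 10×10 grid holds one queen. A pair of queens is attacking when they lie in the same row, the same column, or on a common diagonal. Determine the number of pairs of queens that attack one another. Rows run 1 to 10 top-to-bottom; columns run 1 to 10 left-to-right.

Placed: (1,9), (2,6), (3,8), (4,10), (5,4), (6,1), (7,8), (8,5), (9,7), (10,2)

1

Same column: (3,8)–(7,8) (column 8).
Total attacking pairs: 1.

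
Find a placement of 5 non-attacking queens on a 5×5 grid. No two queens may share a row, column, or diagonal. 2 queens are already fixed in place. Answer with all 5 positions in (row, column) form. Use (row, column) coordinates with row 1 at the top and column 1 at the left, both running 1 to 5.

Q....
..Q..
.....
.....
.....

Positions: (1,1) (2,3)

Row 3: attacked by (1,1)→{1,3}; (2,3)→{2,3,4}. Safe: 5. Place at column 5.
Row 4: attacked by (1,1)→{1,4}; (2,3)→{1,3,5}; (3,5)→{4,5}. Safe: 2. Place at column 2.
Row 5: attacked by (1,1)→{1,5}; (2,3)→{3}; (3,5)→{3,5}; (4,2)→{1,2,3}. Safe: 4. Place at column 4.
Columns [1, 3, 5, 2, 4], r−c [0, -1, -2, 2, 1], r+c [2, 5, 8, 6, 9] are all distinct, so no two queens attack.

(1,1) (2,3) (3,5) (4,2) (5,4)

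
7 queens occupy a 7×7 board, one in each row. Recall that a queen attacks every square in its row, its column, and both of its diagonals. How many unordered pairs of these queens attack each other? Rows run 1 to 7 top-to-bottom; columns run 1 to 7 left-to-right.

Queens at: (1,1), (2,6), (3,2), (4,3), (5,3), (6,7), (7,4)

3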